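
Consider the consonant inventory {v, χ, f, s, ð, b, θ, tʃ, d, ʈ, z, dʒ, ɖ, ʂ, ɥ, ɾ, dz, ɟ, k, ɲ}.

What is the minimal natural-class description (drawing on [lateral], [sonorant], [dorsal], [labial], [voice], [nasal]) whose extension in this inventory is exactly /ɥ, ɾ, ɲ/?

The target set is precisely the extension of [+sonorant] in this inventory.

[+sonorant]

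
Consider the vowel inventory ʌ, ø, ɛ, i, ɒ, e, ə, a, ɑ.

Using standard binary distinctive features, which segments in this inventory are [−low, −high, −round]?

Checking each segment against [−low], [−high], [−round]: /ʌ/ (mid back unrounded lax vowel), /ɛ/ (mid front unrounded lax vowel), /e/ (mid front unrounded tense vowel), /ə/ (mid central vowel (schwa)) satisfy every feature; every other segment in the inventory fails at least one.

ʌ, ɛ, e, ə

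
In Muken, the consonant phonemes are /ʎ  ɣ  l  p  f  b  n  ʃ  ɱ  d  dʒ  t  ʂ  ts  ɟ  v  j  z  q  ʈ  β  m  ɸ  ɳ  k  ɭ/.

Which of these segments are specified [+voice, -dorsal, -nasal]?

Checking each segment against [+voice], [-dorsal], [-nasal]: /l/ (alveolar lateral approximant), /b/ (voiced bilabial stop), /d/ (voiced alveolar stop), /dʒ/ (voiced postalveolar affricate), /v/ (voiced labiodental fricative), /z/ (voiced alveolar fricative), among others, satisfy every feature; every other segment in the inventory fails at least one.

l, b, d, dʒ, v, z, β, ɭ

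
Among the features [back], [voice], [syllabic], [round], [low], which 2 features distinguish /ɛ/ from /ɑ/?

The two segments share [+voice], [+syllabic], [-round]. The only features from the list on which they differ: /ɛ/ is [-low] while /ɑ/ is [+low]; /ɛ/ is [-back] while /ɑ/ is [+back].

[low], [back]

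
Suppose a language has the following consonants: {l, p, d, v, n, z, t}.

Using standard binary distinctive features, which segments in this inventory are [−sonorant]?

p, d, v, z, t

The feature [sonorant] marks segments produced without turbulent airflow (nasals, liquids, glides, vowels). In this inventory /p, d, v, z, t/ lack that property, so they are [−sonorant]; /l, n/ are [+sonorant].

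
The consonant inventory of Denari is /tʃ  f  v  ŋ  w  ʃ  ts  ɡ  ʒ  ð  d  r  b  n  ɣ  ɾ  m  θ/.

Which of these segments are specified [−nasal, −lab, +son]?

Checking each segment against [−nasal], [−labial], [+sonorant]: /r/ (alveolar trill), /ɾ/ (alveolar tap) satisfy every feature; every other segment in the inventory fails at least one.

r, ɾ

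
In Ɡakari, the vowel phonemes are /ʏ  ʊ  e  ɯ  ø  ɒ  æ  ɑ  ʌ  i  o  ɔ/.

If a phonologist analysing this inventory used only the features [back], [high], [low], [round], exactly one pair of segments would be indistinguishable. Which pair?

o, ɔ

On the given features, /o/ and /ɔ/ have an identical profile: [+back], [-high], [-low], [+round]. No other two segments in the inventory coincide on all 4 features. (They do differ in [tense], which is not among the given features.)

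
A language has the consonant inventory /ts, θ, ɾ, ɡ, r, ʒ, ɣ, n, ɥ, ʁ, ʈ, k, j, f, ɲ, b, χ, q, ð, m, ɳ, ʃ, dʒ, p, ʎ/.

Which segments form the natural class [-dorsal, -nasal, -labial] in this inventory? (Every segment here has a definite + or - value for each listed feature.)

ts, θ, ɾ, r, ʒ, ʈ, ð, ʃ, dʒ

The [-dorsal] segments are /ts, θ, ɾ, r, ʒ, n, ʈ, f, b, ð, m, ɳ, ʃ, dʒ, p/.
Intersecting with [-nasal] gives /ts, θ, ɾ, r, ʒ, ʈ, f, b, ð, ʃ, dʒ, p/.
Within that set, [-labial] leaves /ts, θ, ɾ, r, ʒ, ʈ, ð, ʃ, dʒ/.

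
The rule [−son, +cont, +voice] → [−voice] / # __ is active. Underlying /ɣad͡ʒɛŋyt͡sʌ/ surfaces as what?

The only segment in the rule's environment that also matches [−son, +cont, +voice] is /ɣ/. Applying [−voice] turns the voiced velar fricative into /x/ (voiceless velar fricative), giving [xad͡ʒɛŋyt͡sʌ].

[xad͡ʒɛŋyt͡sʌ]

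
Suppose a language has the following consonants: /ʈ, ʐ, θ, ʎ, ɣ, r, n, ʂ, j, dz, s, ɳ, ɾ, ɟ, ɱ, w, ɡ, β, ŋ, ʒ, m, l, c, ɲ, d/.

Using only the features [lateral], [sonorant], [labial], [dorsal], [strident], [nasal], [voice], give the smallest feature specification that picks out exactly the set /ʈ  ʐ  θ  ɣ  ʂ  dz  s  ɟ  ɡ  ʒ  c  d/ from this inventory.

[-sonorant, -labial]

Every target segment is [-sonorant], [-labial]; each remaining inventory member fails at least one of these. Each conjunct is needed — [-labial] alone would also admit /ʎ, r, n, j, …/; [-sonorant] alone would also admit /β/ — and no other single listed feature has exactly this extension, so two is the minimum.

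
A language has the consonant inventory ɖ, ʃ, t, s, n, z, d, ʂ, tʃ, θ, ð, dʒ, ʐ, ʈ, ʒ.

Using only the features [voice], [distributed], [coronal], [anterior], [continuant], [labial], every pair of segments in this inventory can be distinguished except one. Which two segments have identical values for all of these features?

n, d

/n/ (alveolar nasal) and /d/ (voiced alveolar stop) are both [+voice], [−distributed], [+coronal], [+anterior], [−continuant], [−labial], so none of the listed features separates them. (They do differ in [sonorant] and [nasal], which are not among the given features.) Every other pair in the inventory differs on at least one listed feature.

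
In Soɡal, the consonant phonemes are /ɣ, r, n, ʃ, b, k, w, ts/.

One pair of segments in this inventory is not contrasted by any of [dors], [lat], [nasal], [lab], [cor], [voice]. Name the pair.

On the given features, /ʃ/ and /ts/ have an identical profile: [−dorsal], [−lateral], [−nasal], [−labial], [+coronal], [−voice]. No other two segments in the inventory coincide on all 6 features. (They do differ in [continuant], [anterior] and [distributed], which are not among the given features.)

ʃ, ts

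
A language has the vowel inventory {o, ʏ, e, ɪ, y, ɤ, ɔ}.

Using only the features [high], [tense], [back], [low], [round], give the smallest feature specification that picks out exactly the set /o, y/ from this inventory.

/o, y/ are all [+round], [+tense], and no other segment in the inventory matches both values. Dropping any one of them over-generates: [+tense] alone would also admit /e, ɤ/; [+round] alone would also admit /ʏ, ɔ/. No other single listed feature picks out exactly this set either, so fewer than two features will not do.

[+round, +tense]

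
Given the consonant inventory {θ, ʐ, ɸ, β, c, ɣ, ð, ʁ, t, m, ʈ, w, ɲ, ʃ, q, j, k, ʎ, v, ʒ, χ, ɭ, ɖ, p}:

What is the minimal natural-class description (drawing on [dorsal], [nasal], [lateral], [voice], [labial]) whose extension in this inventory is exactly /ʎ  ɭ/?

/ʎ, ɭ/ are exactly the [+lateral] segments in the inventory, so a single feature suffices.

[+lateral]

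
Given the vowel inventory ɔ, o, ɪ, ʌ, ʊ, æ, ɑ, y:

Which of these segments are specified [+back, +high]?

ʊ

First, the [+back] segments are /ɔ, o, ʌ, ʊ, ɑ/.
Among these, [+high] leaves /ʊ/.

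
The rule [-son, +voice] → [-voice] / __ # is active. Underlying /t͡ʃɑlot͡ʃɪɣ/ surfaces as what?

[t͡ʃɑlot͡ʃɪx]

/ɣ/ satisfies [-son, +voice] and sits in __ #. The [-voice] counterpart of the voiced velar fricative is /x/. Other segments in /t͡ʃɑlot͡ʃɪɣ/ either fail the structural description or are not in the environment, so the surface form is [t͡ʃɑlot͡ʃɪx].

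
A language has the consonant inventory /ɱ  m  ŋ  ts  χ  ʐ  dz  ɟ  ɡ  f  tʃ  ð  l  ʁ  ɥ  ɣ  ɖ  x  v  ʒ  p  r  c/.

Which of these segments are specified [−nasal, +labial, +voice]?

ɥ, v

First, the [−nasal] segments are /ts, χ, ʐ, dz, ɟ, ɡ, f, tʃ, ð, l, ʁ, ɥ, ɣ, ɖ, x, v, ʒ, p, r, c/.
Then [+labial] gives /f, ɥ, v, p/.
Of those, [+voice] leaves /ɥ, v/.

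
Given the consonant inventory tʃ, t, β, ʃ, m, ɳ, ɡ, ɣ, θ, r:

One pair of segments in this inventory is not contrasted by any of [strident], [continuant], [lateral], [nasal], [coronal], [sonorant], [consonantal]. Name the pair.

ɣ, β

On the given features, /ɣ/ and /β/ have an identical profile: [-strident], [+continuant], [-lateral], [-nasal], [-coronal], [-sonorant], [+consonantal]. No other two segments in the inventory coincide on all 7 features. (They do differ in [labial] and [dorsal], which are not among the given features.)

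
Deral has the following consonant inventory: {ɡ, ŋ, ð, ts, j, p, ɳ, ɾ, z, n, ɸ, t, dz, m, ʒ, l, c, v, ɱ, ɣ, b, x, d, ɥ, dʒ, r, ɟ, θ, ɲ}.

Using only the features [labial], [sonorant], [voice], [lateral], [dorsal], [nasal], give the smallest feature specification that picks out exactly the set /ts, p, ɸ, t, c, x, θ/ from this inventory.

[-voice]

/ts, p, ɸ, t, c, x, θ/ are exactly the [-voice] segments in the inventory, so a single feature suffices.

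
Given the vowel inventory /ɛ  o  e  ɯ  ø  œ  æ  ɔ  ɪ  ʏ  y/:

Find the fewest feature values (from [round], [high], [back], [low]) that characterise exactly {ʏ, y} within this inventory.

/ʏ, y/ are all [+high], [+round], and no other segment in the inventory matches both values. Dropping any one of them over-generates: [+round] alone would also admit /o, ø, œ, ɔ/; [+high] alone would also admit /ɯ, ɪ/. No other single listed feature picks out exactly this set either, so fewer than two features will not do.

[+high, +round]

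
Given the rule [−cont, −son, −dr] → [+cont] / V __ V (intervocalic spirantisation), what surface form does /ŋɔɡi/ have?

Only /ɡ/ occurs between two vowels (/ɔ/ __ /i/) and matches the structural description. It is a voiced velar stop, so [−cont, −son, −dr] holds; changing it to [+continuant] with all other features held fixed yields /ɣ/ (voiced velar fricative). No other segment meets both the structural description and the environment, so the output is [ŋɔɣi].

[ŋɔɣi]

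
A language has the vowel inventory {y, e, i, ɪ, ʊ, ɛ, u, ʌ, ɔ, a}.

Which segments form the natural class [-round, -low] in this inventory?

Checking each segment against [-round], [-low]: /e/ (mid front unrounded tense vowel), /i/ (high front unrounded tense vowel), /ɪ/ (high front unrounded lax vowel), /ɛ/ (mid front unrounded lax vowel), /ʌ/ (mid back unrounded lax vowel) satisfy every feature; every other segment in the inventory fails at least one.

e, i, ɪ, ɛ, ʌ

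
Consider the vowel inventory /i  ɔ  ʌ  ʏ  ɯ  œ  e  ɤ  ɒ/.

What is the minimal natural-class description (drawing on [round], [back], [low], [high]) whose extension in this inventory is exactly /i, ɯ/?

The class [+high], [-round] has exactly /i, ɯ/ as its extension in this inventory. No smaller conjunction from the listed features achieves this: [-round] alone would also admit /ʌ, e, ɤ/; [+high] alone would also admit /ʏ/; and checking the remaining single features turns up none with this extension.

[+high, -round]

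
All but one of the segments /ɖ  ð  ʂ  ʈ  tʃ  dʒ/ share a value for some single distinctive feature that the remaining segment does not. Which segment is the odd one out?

ð

[anterior] groups all but one: /ʂ, tʃ, ʈ, dʒ, ɖ/ share [-anterior] while /ð/ (voiced dental fricative) alone is [+anterior]. Removing any other segment would not leave a single-feature class that excludes it.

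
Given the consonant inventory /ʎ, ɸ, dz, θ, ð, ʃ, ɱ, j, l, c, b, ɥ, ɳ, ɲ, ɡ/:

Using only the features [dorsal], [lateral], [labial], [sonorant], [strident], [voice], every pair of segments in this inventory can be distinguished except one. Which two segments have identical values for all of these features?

ɲ, j

On the given features, /ɲ/ and /j/ have an identical profile: [+dorsal], [−lateral], [−labial], [+sonorant], [−strident], [+voice]. No other two segments in the inventory coincide on all 6 features. (They do differ in [nasal] and [continuant], which are not among the given features.)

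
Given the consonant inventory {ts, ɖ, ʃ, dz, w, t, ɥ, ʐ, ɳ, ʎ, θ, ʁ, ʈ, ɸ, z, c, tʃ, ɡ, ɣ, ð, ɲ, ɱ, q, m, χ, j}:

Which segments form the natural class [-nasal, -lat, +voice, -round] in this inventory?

ɖ, dz, ʐ, ʁ, z, ɡ, ɣ, ð, j

Eliminate segments failing any feature: /ts, ʃ, t, θ, ʈ, ɸ, c, tʃ, q, χ/ are [-voice]; /w, ɥ/ are [+round]; /ɳ, ɲ, ɱ, m/ are [+nasal]; /ʎ/ is [+lateral]. The remaining /ɖ, dz, ʐ, ʁ, z, ɡ, ɣ, ð, j/ satisfy [-nasal], [-lateral], [+voice], [-round].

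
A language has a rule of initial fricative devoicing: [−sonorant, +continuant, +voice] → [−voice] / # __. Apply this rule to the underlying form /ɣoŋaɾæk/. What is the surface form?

[xoŋaɾæk]

/ɣ/ satisfies [−sonorant, +continuant, +voice] and sits in # __. The [−voice] counterpart of the voiced velar fricative is /x/. Other segments in /ɣoŋaɾæk/ either fail the structural description or are not in the environment, so the surface form is [xoŋaɾæk].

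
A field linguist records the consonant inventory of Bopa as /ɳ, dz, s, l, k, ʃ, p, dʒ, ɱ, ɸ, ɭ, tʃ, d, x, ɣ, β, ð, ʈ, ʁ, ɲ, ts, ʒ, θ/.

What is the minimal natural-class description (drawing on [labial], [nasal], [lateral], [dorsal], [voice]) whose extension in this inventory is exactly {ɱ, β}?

The class [+voice], [+labial] has exactly /ɱ, β/ as its extension in this inventory. No smaller conjunction from the listed features achieves this: [+labial] alone would also admit /p, ɸ/; [+voice] alone would also admit /ɳ, dz, l, dʒ, …/; and checking the remaining single features turns up none with this extension.

[+voice, +labial]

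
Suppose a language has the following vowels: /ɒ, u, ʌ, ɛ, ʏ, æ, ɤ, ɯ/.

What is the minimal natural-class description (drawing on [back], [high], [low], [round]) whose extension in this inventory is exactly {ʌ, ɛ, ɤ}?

Every target segment is [-high], [-low]; each remaining inventory member fails at least one of these. Each conjunct is needed — [-low] alone would also admit /u, ʏ, ɯ/; [-high] alone would also admit /ɒ, æ/ — and no other single listed feature has exactly this extension, so two is the minimum.

[-high, -low]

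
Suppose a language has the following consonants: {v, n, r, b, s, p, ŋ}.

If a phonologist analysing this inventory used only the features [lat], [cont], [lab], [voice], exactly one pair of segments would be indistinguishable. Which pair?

On the given features, /ŋ/ and /n/ have an identical profile: [−lateral], [−continuant], [−labial], [+voice]. No other two segments in the inventory coincide on all 4 features. (They do differ in [coronal] and [dorsal], which are not among the given features.)

ŋ, n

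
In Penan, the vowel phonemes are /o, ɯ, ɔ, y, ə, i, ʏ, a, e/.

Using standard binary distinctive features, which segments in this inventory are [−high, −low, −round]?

Eliminate segments failing any feature: /o, ɔ/ are [+round]; /ɯ, y, i, ʏ/ are [+high]; /a/ is [+low]. The remaining /ə, e/ satisfy [−high], [−low], [−round].

ə, e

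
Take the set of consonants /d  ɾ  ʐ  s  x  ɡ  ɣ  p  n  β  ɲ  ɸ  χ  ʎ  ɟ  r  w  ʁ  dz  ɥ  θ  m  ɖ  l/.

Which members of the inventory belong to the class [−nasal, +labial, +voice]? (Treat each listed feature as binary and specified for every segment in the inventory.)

Eliminate segments failing any feature: /d, ɾ, ʐ, s, x, ɡ, ɣ, χ, ʎ, ɟ, r, ʁ, dz, θ, ɖ, l/ are [−labial]; /p, ɸ/ are [−voice]; /n, ɲ, m/ are [+nasal]. The remaining /β, w, ɥ/ satisfy [−nasal], [+labial], [+voice].

β, w, ɥ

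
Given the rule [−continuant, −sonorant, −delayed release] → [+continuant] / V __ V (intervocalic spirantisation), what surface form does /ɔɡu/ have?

[ɔɣu]

The only segment in the rule's environment that also matches [−continuant, −sonorant, −delayed release] is /ɡ/. Applying [+continuant] turns the voiced velar stop into /ɣ/ (voiced velar fricative), giving [ɔɣu].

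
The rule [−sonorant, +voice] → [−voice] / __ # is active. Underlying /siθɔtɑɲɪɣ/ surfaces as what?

[siθɔtɑɲɪx]

/ɣ/ satisfies [−sonorant, +voice] and sits in __ #. The [−voice] counterpart of the voiced velar fricative is /x/. Other segments in /siθɔtɑɲɪɣ/ either fail the structural description or are not in the environment, so the surface form is [siθɔtɑɲɪx].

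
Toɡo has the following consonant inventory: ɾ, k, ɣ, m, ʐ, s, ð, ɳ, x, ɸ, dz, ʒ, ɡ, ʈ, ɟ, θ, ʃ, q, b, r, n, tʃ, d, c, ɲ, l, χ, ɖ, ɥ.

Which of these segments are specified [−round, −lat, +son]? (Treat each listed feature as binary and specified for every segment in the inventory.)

ɾ, m, ɳ, r, n, ɲ

Eliminate segments failing any feature: /k, ɣ, ʐ, s, ð, x, ɸ, dz, ʒ, ɡ, ʈ, ɟ, θ, ʃ, q, b, tʃ, d, c, χ, ɖ/ are [−sonorant]; /l/ is [+lateral]; /ɥ/ is [+round]. The remaining /ɾ, m, ɳ, r, n, ɲ/ satisfy [−round], [−lateral], [+sonorant].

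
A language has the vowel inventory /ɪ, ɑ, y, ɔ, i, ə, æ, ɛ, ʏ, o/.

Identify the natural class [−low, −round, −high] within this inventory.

ə, ɛ

Eliminate segments failing any feature: /ɪ, i/ are [+high]; /ɑ, æ/ are [+low]; /y, ɔ, ʏ, o/ are [+round]. The remaining /ə, ɛ/ satisfy [−low], [−round], [−high].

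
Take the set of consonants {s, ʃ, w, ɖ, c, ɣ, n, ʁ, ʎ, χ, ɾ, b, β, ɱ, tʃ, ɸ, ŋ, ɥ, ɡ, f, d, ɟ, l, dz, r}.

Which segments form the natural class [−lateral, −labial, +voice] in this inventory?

Checking each segment against [−lateral], [−labial], [+voice]: /ɖ/ (voiced retroflex stop), /ɣ/ (voiced velar fricative), /n/ (alveolar nasal), /ʁ/ (voiced uvular fricative), /ɾ/ (alveolar tap), /ŋ/ (velar nasal), among others, satisfy every feature; every other segment in the inventory fails at least one.

ɖ, ɣ, n, ʁ, ɾ, ŋ, ɡ, d, ɟ, dz, r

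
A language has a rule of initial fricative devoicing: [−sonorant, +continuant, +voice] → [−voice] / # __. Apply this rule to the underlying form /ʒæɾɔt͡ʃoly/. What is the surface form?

Only the initial segment /ʒ/ is both word-initial and matches the structural description. It is a voiced postalveolar fricative, so [−sonorant, +continuant, +voice] holds; changing it to [−voice] with all other features held fixed yields /ʃ/ (voiceless postalveolar fricative). No other segment meets both the structural description and the environment, so the output is [ʃæɾɔt͡ʃoly].

[ʃæɾɔt͡ʃoly]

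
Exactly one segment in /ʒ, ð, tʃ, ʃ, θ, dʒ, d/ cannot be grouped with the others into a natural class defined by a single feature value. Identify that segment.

/dʒ, ð, θ, ʒ, tʃ, ʃ/ are all [+distributed], but /d/ (voiced alveolar stop) is [-distributed]. No other single segment can be removed to leave a set sharing one feature value that the removed segment lacks, so /d/ is the odd one out.

d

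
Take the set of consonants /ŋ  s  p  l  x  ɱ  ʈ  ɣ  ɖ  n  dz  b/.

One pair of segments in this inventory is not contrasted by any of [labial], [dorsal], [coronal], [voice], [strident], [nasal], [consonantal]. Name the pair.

Both /l/ and /ɖ/ are [-labial], [-dorsal], [+coronal], [+voice], [-strident], [-nasal], [+consonantal]. Since the list omits [sonorant], [lateral] and [anterior] — which do distinguish the alveolar lateral approximant from the voiced retroflex stop — this pair collapses; all other pairs remain distinct.

l, ɖ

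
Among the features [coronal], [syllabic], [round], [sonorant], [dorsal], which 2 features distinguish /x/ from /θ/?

/x/ (voiceless velar fricative) and /θ/ (voiceless dental fricative) agree on [−syllabic], [−round], [−sonorant]. They differ on [coronal] (/x/ [−], /θ/ [+]), [dorsal] (/x/ [+], /θ/ [−]).

[coronal], [dorsal]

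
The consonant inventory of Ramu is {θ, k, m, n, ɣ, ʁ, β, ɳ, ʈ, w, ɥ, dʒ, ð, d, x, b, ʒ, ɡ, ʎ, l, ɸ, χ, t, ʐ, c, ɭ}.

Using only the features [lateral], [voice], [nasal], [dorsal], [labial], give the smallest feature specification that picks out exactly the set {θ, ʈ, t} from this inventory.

/θ, ʈ, t/ are all [-voice], [-labial], [-dorsal], and no other segment in the inventory matches all three values. Dropping any one of them over-generates: [-labial, -dorsal] alone would also admit /n, ɳ, dʒ, ð, …/; [-voice, -dorsal] alone would also admit /ɸ/; [-voice, -labial] alone would also admit /k, x, χ, c/. No other combination of two listed features picks out exactly this set either, so fewer than three features will not do.

[-voice, -labial, -dorsal]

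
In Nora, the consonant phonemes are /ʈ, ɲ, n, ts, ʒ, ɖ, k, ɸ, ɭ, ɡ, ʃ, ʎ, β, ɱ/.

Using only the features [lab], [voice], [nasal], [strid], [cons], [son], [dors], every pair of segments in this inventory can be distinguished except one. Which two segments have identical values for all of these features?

On the given features, /ts/ and /ʃ/ have an identical profile: [−labial], [−voice], [−nasal], [+strident], [+consonantal], [−sonorant], [−dorsal]. No other two segments in the inventory coincide on all 7 features. (They do differ in [continuant], [anterior] and [distributed], which are not among the given features.)

ts, ʃ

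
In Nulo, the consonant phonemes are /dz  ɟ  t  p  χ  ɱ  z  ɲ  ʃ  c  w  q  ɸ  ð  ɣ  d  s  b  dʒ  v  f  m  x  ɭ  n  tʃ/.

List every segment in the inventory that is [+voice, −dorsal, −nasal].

Eliminate segments failing any feature: /ɟ, ɲ, w, ɣ/ are [+dorsal]; /t, p, χ, ʃ, c, q, ɸ, s, f, x, tʃ/ are [−voice]; /ɱ, m, n/ are [+nasal]. The remaining /dz, z, ð, d, b, dʒ, v, ɭ/ satisfy [+voice], [−dorsal], [−nasal].

dz, z, ð, d, b, dʒ, v, ɭ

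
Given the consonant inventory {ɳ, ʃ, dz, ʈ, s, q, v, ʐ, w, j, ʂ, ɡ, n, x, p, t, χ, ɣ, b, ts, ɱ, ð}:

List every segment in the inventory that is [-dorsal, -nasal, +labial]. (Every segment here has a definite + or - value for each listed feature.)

v, p, b

Eliminate segments failing any feature: /ɳ, n, ɱ/ are [+nasal]; /ʃ, dz, ʈ, s, ʐ, ʂ, t, ts, ð/ are [-labial]; /q, w, j, ɡ, x, χ, ɣ/ are [+dorsal]. The remaining /v, p, b/ satisfy [-dorsal], [-nasal], [+labial].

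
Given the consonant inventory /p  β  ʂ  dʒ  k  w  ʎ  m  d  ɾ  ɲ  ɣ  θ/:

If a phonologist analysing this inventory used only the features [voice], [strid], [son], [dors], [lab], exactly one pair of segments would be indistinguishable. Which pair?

ʎ, ɲ

/ʎ/ (palatal lateral approximant) and /ɲ/ (palatal nasal) are both [+voice], [−strident], [+sonorant], [+dorsal], [−labial], so none of the listed features separates them. (They do differ in [nasal] and [lateral], which are not among the given features.) Every other pair in the inventory differs on at least one listed feature.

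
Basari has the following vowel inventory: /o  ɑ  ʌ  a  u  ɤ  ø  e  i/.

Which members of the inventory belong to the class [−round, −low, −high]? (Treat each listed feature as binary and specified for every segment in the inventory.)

ʌ, ɤ, e

Checking each segment against [−round], [−low], [−high]: /ʌ/ (mid back unrounded lax vowel), /ɤ/ (mid back unrounded tense vowel), /e/ (mid front unrounded tense vowel) satisfy every feature; every other segment in the inventory fails at least one.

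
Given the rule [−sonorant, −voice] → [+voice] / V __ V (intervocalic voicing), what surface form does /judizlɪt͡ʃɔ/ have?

The only segment in the rule's environment that also matches [−sonorant, −voice] is /t͡ʃ/. Applying [+voice] turns the voiceless postalveolar affricate into /d͡ʒ/ (voiced postalveolar affricate), giving [judizlɪd͡ʒɔ].

[judizlɪd͡ʒɔ]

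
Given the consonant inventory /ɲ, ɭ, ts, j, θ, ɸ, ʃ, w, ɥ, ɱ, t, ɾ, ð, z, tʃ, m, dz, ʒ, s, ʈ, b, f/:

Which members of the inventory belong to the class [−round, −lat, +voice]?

ɲ, j, ɱ, ɾ, ð, z, m, dz, ʒ, b

Eliminate segments failing any feature: /ɭ/ is [+lateral]; /ts, θ, ɸ, ʃ, t, tʃ, s, ʈ, f/ are [−voice]; /w, ɥ/ are [+round]. The remaining /ɲ, j, ɱ, ɾ, ð, z, m, dz, ʒ, b/ satisfy [−round], [−lateral], [+voice].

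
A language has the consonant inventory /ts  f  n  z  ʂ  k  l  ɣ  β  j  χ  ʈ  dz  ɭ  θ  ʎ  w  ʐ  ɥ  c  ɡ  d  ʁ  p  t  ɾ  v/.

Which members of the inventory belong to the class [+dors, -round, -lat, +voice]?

ɣ, j, ɡ, ʁ

Eliminate segments failing any feature: /ts, f, n, z, ʂ, l, β, ʈ, dz, ɭ, θ, ʐ, d, p, t, ɾ, v/ are [-dorsal]; /k, χ, c/ are [-voice]; /ʎ/ is [+lateral]; /w, ɥ/ are [+round]. The remaining /ɣ, j, ɡ, ʁ/ satisfy [+dorsal], [-round], [-lateral], [+voice].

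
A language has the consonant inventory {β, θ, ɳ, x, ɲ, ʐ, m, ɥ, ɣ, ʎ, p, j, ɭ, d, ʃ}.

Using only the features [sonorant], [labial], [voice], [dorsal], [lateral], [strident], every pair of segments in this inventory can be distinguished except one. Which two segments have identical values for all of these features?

j, ɲ

On the given features, /j/ and /ɲ/ have an identical profile: [+sonorant], [-labial], [+voice], [+dorsal], [-lateral], [-strident]. No other two segments in the inventory coincide on all 6 features. (They do differ in [nasal] and [continuant], which are not among the given features.)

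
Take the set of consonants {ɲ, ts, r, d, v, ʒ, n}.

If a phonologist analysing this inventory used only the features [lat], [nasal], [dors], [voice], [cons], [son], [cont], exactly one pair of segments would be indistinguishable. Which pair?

/v/ (voiced labiodental fricative) and /ʒ/ (voiced postalveolar fricative) are both [-lateral], [-nasal], [-dorsal], [+voice], [+consonantal], [-sonorant], [+continuant], so none of the listed features separates them. (They do differ in [labial] and [coronal], which are not among the given features.) Every other pair in the inventory differs on at least one listed feature.

v, ʒ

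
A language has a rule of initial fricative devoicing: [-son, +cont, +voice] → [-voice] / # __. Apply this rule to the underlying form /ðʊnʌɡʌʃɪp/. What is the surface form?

[θʊnʌɡʌʃɪp]

Only the initial segment /ð/ is both word-initial and matches the structural description. It is a voiced dental fricative, so [-son, +cont, +voice] holds; changing it to [-voice] with all other features held fixed yields /θ/ (voiceless dental fricative). No other segment meets both the structural description and the environment, so the output is [θʊnʌɡʌʃɪp].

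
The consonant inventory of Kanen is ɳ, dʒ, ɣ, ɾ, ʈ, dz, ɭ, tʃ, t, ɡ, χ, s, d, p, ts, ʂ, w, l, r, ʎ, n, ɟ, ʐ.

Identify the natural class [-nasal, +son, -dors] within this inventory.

ɾ, ɭ, l, r

Among the inventory, the [-nasal] segments are /dʒ, ɣ, ɾ, ʈ, dz, ɭ, tʃ, t, ɡ, χ, s, d, p, ts, ʂ, w, l, r, ʎ, ɟ, ʐ/.
Then [+sonorant] gives /ɾ, ɭ, w, l, r, ʎ/.
Of those, [-dorsal] leaves /ɾ, ɭ, l, r/.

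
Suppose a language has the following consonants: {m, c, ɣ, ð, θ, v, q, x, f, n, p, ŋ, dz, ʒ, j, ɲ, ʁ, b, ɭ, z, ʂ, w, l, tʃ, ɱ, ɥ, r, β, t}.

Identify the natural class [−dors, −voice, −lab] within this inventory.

θ, ʂ, tʃ, t

First, the [−dorsal] segments are /m, ð, θ, v, f, n, p, dz, ʒ, b, ɭ, z, ʂ, l, tʃ, ɱ, r, β, t/.
Within that set, [−voice] gives /θ, f, p, ʂ, tʃ, t/.
Within that set, [−labial] leaves /θ, ʂ, tʃ, t/.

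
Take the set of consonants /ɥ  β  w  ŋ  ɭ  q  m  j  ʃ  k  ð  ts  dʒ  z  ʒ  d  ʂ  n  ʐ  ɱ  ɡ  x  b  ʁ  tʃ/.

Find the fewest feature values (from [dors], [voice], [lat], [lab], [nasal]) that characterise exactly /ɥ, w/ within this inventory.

/ɥ, w/ are all [+labial], [+dorsal], and no other segment in the inventory matches both values. Dropping any one of them over-generates: [+dorsal] alone would also admit /ŋ, q, j, k, …/; [+labial] alone would also admit /β, m, ɱ, b/. No other single listed feature picks out exactly this set either, so fewer than two features will not do.

[+lab, +dors]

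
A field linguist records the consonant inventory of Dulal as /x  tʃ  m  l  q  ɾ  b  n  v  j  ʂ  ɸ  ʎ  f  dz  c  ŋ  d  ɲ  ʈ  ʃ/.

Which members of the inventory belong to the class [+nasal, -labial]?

n, ŋ, ɲ

Checking each segment against [+nasal], [-labial]: /n/ (alveolar nasal), /ŋ/ (velar nasal), /ɲ/ (palatal nasal) satisfy every feature; every other segment in the inventory fails at least one.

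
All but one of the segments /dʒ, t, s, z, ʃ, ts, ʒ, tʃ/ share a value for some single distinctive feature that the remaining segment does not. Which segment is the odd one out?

The remaining segments after removing /t/ share [+strident]; /t/ (voiceless alveolar stop) is [-strident]. For every other candidate removal, the leftover set fails to share any single feature value that the removed segment lacks.

t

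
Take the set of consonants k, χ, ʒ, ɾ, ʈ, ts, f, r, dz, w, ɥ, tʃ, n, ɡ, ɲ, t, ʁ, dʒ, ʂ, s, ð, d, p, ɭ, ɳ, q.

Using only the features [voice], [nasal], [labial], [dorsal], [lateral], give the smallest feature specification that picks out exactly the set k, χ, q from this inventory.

[-voice, +dorsal]

The class [-voice], [+dorsal] has exactly /k, χ, q/ as its extension in this inventory. No smaller conjunction from the listed features achieves this: [+dorsal] alone would also admit /w, ɥ, ɡ, ɲ, …/; [-voice] alone would also admit /ʈ, ts, f, tʃ, …/; and checking the remaining single features turns up none with this extension.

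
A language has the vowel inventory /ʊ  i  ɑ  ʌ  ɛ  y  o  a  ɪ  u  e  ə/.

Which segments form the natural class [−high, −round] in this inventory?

ɑ, ʌ, ɛ, a, e, ə

First, the [−high] segments are /ɑ, ʌ, ɛ, o, a, e, ə/.
Among these, [−round] leaves /ɑ, ʌ, ɛ, a, e, ə/.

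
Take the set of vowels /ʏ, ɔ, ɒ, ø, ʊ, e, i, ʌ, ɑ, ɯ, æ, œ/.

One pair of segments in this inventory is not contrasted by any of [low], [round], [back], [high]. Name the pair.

Both /ø/ and /œ/ are [-low], [+round], [-back], [-high]. Since the list omits [tense] — which does distinguish the mid front rounded tense vowel from the mid front rounded lax vowel — this pair collapses; all other pairs remain distinct.

ø, œ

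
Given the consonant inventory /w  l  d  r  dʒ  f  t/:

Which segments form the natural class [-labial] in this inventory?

The [-labial] segments here are /l, d, r, dʒ, t/; the remaining /w, f/ are [+labial].

l, d, r, dʒ, t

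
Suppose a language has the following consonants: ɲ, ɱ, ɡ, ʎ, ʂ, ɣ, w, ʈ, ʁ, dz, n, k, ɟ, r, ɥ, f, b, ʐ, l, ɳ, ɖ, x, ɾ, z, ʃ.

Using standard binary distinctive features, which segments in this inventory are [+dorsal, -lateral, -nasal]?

Eliminate segments failing any feature: /ɲ/ is [+nasal]; /ɱ, ʂ, ʈ, dz, n, r, f, b, ʐ, l, ɳ, ɖ, ɾ, z, ʃ/ are [-dorsal]; /ʎ/ is [+lateral]. The remaining /ɡ, ɣ, w, ʁ, k, ɟ, ɥ, x/ satisfy [+dorsal], [-lateral], [-nasal].

ɡ, ɣ, w, ʁ, k, ɟ, ɥ, x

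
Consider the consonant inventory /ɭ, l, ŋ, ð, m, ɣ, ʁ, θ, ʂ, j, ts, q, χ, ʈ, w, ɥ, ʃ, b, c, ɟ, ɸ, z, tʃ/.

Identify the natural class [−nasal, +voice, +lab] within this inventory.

Eliminate segments failing any feature: /ɭ, l, ð, ɣ, ʁ, j, ɟ, z/ are [−labial]; /ŋ, m/ are [+nasal]; /θ, ʂ, ts, q, χ, ʈ, ʃ, c, ɸ, tʃ/ are [−voice]. The remaining /w, ɥ, b/ satisfy [−nasal], [+voice], [+labial].

w, ɥ, b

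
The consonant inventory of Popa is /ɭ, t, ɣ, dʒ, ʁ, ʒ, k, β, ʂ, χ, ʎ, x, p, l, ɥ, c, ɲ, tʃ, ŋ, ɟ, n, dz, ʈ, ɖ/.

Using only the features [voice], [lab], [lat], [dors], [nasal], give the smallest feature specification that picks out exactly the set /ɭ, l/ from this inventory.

[+lat, −dors]

/ɭ, l/ are all [+lateral], [−dorsal], and no other segment in the inventory matches both values. Dropping any one of them over-generates: [−dorsal] alone would also admit /t, dʒ, ʒ, β, …/; [+lateral] alone would also admit /ʎ/. No other single listed feature picks out exactly this set either, so fewer than two features will not do.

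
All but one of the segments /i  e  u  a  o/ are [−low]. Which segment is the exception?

a

/a/ is the low unrounded vowel, which is [+low]; the rest — /e, o, i, u/ — are [−low].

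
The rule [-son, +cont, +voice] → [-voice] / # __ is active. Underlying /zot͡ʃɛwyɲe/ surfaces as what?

[sot͡ʃɛwyɲe]

/z/ satisfies [-son, +cont, +voice] and sits in # __. The [-voice] counterpart of the voiced alveolar fricative is /s/. Other segments in /zot͡ʃɛwyɲe/ either fail the structural description or are not in the environment, so the surface form is [sot͡ʃɛwyɲe].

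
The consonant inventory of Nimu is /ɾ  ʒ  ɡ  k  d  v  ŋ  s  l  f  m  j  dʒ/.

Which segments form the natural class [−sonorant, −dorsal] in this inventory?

ʒ, d, v, s, f, dʒ

Eliminate segments failing any feature: /ɾ, ŋ, l, m, j/ are [+sonorant]; /ɡ, k/ are [+dorsal]. The remaining /ʒ, d, v, s, f, dʒ/ satisfy [−sonorant], [−dorsal].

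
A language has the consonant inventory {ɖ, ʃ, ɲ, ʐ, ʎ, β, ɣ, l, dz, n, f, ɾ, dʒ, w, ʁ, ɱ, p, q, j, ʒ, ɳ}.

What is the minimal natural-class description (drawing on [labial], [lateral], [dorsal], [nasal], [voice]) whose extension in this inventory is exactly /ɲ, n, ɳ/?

[+nasal, −labial]

Every target segment is [+nasal], [−labial]; each remaining inventory member fails at least one of these. Each conjunct is needed — [−labial] alone would also admit /ɖ, ʃ, ʐ, ʎ, …/; [+nasal] alone would also admit /ɱ/ — and no other single listed feature has exactly this extension, so two is the minimum.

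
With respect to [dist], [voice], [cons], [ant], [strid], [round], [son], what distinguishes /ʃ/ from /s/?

[anterior], [distributed]

The two segments share [−voice], [+consonantal], [+strident], [−round], [−sonorant]. The only features from the list on which they differ: /ʃ/ is [−anterior] while /s/ is [+anterior]; /ʃ/ is [+distributed] while /s/ is [−distributed].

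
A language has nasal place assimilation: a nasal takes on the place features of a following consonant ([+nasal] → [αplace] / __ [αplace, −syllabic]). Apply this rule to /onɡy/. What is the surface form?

[oŋɡy]

The only nasal preceding a consonant is /n/ before /ɡ/. /ɡ/ is [+dorsal], so /n/ → /ŋ/, giving [oŋɡy].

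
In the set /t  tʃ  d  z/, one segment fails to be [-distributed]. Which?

tʃ

Every segment except /tʃ/ is [-distributed]. /tʃ/ (voiceless postalveolar affricate) is [+distributed], so it is the exception.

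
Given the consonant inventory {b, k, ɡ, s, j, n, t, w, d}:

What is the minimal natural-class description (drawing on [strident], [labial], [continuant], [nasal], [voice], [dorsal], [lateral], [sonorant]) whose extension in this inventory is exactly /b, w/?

/b, w/ are exactly the [+labial] segments in the inventory, so a single feature suffices.

[+labial]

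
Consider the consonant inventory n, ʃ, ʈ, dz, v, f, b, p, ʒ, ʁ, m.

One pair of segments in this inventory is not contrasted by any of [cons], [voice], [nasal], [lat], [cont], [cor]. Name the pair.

v, ʁ

/v/ (voiced labiodental fricative) and /ʁ/ (voiced uvular fricative) are both [+consonantal], [+voice], [-nasal], [-lateral], [+continuant], [-coronal], so none of the listed features separates them. (They do differ in [labial] and [dorsal], which are not among the given features.) Every other pair in the inventory differs on at least one listed feature.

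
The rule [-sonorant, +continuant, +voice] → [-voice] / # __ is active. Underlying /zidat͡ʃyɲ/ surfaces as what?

The only segment in the rule's environment that also matches [-sonorant, +continuant, +voice] is /z/. Applying [-voice] turns the voiced alveolar fricative into /s/ (voiceless alveolar fricative), giving [sidat͡ʃyɲ].

[sidat͡ʃyɲ]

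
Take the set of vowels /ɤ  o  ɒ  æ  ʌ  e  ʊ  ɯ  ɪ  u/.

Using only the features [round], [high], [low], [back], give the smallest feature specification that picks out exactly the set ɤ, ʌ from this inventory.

[-high, +back, -round]

/ɤ, ʌ/ are all [-high], [+back], [-round], and no other segment in the inventory matches all three values. Dropping any one of them over-generates: [+back, -round] alone would also admit /ɯ/; [-high, -round] alone would also admit /æ, e/; [-high, +back] alone would also admit /o, ɒ/. No other combination of two listed features picks out exactly this set either, so fewer than three features will not do.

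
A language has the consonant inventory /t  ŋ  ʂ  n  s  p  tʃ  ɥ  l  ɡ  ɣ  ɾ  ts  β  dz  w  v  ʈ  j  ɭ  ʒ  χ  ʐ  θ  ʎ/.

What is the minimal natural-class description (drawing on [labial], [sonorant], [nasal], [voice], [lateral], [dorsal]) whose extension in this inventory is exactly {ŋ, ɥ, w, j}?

[+sonorant, -lateral, +dorsal]

/ŋ, ɥ, w, j/ are all [+sonorant], [-lateral], [+dorsal], and no other segment in the inventory matches all three values. Dropping any one of them over-generates: [-lateral, +dorsal] alone would also admit /ɡ, ɣ, χ/; [+sonorant, +dorsal] alone would also admit /ʎ/; [+sonorant, -lateral] alone would also admit /n, ɾ/. No other combination of two listed features picks out exactly this set either, so fewer than three features will not do.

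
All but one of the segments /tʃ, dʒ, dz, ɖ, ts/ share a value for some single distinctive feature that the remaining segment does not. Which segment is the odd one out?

ɖ

/dʒ, tʃ, ts, dz/ are all [+delayed release], but /ɖ/ (voiced retroflex stop) is [−delayed release]. No other single segment can be removed to leave a set sharing one feature value that the removed segment lacks, so /ɖ/ is the odd one out.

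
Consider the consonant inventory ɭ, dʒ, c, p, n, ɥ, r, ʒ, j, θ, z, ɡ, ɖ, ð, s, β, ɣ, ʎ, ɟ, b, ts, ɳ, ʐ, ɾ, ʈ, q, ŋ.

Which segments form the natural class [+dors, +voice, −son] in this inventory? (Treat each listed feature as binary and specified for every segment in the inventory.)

Checking each segment against [+dorsal], [+voice], [−sonorant]: /ɡ/ (voiced velar stop), /ɣ/ (voiced velar fricative), /ɟ/ (voiced palatal stop) satisfy every feature; every other segment in the inventory fails at least one.

ɡ, ɣ, ɟ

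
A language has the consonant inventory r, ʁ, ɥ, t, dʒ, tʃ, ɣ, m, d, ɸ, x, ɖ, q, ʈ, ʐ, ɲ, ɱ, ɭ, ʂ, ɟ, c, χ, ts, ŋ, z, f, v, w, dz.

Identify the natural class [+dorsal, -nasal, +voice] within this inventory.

ʁ, ɥ, ɣ, ɟ, w

Checking each segment against [+dorsal], [-nasal], [+voice]: /ʁ/ (voiced uvular fricative), /ɥ/ (labial-palatal glide), /ɣ/ (voiced velar fricative), /ɟ/ (voiced palatal stop), /w/ (labial-velar glide) satisfy every feature; every other segment in the inventory fails at least one.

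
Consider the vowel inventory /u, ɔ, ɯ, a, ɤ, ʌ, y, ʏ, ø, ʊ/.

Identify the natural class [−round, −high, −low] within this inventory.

First, the [−round] segments are /ɯ, a, ɤ, ʌ/.
Among these, [−high] gives /a, ɤ, ʌ/.
Within that set, [−low] leaves /ɤ, ʌ/.

ɤ, ʌ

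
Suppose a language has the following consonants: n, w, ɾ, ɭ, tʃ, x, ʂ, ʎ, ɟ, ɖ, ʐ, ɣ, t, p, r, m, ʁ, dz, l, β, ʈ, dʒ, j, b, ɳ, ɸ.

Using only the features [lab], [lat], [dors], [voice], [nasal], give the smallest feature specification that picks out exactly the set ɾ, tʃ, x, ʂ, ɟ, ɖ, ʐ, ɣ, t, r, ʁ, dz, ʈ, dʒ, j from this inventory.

Every target segment is [-nasal], [-lateral], [-labial]; each remaining inventory member fails at least one of these. Each conjunct is needed — [-lateral, -labial] alone would also admit /n, ɳ/; [-nasal, -labial] alone would also admit /ɭ, ʎ, l/; [-nasal, -lateral] alone would also admit /w, p, β, b, …/ — and no other combination of two listed features has exactly this extension, so three is the minimum.

[-nasal, -lat, -lab]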